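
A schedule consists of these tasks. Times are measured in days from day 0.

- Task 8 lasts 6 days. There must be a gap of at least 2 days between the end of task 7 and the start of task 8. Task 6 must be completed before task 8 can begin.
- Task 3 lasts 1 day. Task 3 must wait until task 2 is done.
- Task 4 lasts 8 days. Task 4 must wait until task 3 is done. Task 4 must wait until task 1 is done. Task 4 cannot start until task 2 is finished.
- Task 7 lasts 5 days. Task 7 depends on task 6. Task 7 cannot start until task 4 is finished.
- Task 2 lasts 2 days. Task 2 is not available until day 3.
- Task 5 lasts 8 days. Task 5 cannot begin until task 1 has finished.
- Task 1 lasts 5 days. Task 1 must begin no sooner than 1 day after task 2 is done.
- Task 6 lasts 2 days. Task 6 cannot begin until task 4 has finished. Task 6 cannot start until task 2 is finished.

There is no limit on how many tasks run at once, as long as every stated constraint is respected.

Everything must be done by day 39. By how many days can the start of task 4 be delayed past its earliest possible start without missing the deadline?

After its own release at day 3, task 2 can start at day 3 and finishes at day 5.
Task 3 waits on task 2 (finishes day 5), so it starts at day 5 and finishes at 5 + 1 = day 6.
Task 1 cannot begin until task 2 (finishes day 5, plus 1-day gap → day 6). It runs from day 6 to 6 + 5 = day 11.
Task 4 needs all of task 3 (finishes day 6); task 1 (finishes day 11); task 2 (finishes day 5). That puts its earliest start at day 11; it finishes at 11 + 8 = day 19.

Working backward from the deadline:
Nothing follows task 8; the deadline of day 39 is its only limit. It must start by 39 − 6 = day 33.
Since task 8 (must start by day 33, minus 2-day gap → day 31) depends on it, task 7 must finish by day 31. Backing off its 5-day duration gives a latest start of day 26.
For task 6: task 7 (must start by day 26); task 8 (must start by day 33). The most restrictive is day 26; with a 2-day duration, task 6 must start by day 24.
For task 4: task 6 (must start by day 24); task 7 (must start by day 26). The most restrictive is day 24; with an 8-day duration, task 4 must start by day 16.
So task 4 can start as early as day 11 and as late as day 16, giving 16 − 11 = 5 days of slack.

5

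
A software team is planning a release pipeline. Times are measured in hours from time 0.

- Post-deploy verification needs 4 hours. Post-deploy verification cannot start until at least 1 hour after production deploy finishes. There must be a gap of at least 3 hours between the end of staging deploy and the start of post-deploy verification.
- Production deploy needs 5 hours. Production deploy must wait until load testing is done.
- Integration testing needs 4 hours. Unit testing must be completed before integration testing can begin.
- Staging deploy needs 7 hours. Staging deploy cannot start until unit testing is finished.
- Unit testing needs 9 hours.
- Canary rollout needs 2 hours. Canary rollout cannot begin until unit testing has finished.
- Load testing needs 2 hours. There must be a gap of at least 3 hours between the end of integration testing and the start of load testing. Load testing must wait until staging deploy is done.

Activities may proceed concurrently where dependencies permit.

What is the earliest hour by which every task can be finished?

Unit testing can start immediately at hour 0; it finishes at hour 9.
Canary rollout cannot begin until unit testing (finishes hour 9). It runs from hour 9 to 9 + 2 = hour 11.
Staging deploy waits on unit testing (finishes hour 9), so it starts at hour 9 and finishes at 9 + 7 = hour 16.
Integration testing cannot begin until unit testing (finishes hour 9). It runs from hour 9 to 9 + 4 = hour 13.
Load testing needs all of integration testing (finishes hour 13, plus 3-hour gap → hour 16); staging deploy (finishes hour 16). That puts its earliest start at hour 16; it finishes at 16 + 2 = hour 18.
After load testing (finishes hour 18), production deploy can start at hour 18 and finishes at hour 23.
Post-deploy verification cannot start until production deploy (finishes hour 23, plus 1-hour gap → hour 24); staging deploy (finishes hour 16, plus 3-hour gap → hour 19). The controlling bound is hour 24, so post-deploy verification finishes at 24 + 4 = hour 28.
All tasks are finished once the last one completes. Finish times: Unit testing at 9, Integration testing at 13, Staging deploy at 16, Canary rollout at 11, Load testing at 18, Production deploy at 23, Post-deploy verification at 28. The latest is hour 28.

28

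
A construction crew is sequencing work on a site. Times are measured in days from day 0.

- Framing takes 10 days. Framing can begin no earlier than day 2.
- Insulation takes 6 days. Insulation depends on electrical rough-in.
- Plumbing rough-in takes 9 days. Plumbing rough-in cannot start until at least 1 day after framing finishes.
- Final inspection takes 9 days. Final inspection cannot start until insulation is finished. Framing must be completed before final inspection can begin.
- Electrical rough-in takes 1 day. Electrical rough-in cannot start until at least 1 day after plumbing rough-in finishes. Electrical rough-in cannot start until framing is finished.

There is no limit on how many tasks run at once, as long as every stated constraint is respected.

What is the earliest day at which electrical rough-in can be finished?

24

Framing waits on its own release at day 2, so it starts at day 2 and finishes at 2 + 10 = day 12.
Plumbing rough-in cannot begin until framing (finishes day 12, plus 1-day gap → day 13). It runs from day 13 to 13 + 9 = day 22.
For electrical rough-in: plumbing rough-in (finishes day 22, plus 1-day gap → day 23); framing (finishes day 12). Taking the maximum gives a start of day 23, and it finishes at 23 + 1 = day 24.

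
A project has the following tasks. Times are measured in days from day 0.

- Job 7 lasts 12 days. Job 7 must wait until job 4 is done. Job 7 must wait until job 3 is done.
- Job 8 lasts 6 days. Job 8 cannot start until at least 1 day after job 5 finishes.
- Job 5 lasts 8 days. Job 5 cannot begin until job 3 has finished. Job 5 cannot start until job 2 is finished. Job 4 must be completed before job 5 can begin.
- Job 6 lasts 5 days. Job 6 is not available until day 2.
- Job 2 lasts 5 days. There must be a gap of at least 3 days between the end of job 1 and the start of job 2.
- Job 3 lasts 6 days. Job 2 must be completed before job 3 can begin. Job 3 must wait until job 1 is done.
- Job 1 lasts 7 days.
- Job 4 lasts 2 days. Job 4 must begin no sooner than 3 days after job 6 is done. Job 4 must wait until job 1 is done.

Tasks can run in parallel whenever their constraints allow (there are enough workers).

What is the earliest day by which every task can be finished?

36

After its own release at day 2, job 6 can start at day 2 and finishes at day 7.
Job 1 has no prerequisites, so it starts at day 0 and finishes at day 7.
Job 4 has to wait for job 6 (finishes day 7, plus 3-day gap → day 10); job 1 (finishes day 7). The latest of these is day 10, so job 4 runs day 10 to 10 + 2 = day 12.
Job 2 waits on job 1 (finishes day 7, plus 3-day gap → day 10), so it starts at day 10 and finishes at 10 + 5 = day 15.
Job 3 has to wait for job 2 (finishes day 15); job 1 (finishes day 7). The latest of these is day 15, so job 3 runs day 15 to 15 + 6 = day 21.
Job 7 needs all of job 4 (finishes day 12); job 3 (finishes day 21). That puts its earliest start at day 21; it finishes at 21 + 12 = day 33.
Job 5 needs all of job 3 (finishes day 21); job 2 (finishes day 15); job 4 (finishes day 12). That puts its earliest start at day 21; it finishes at 21 + 8 = day 29.
Job 8 cannot begin until job 5 (finishes day 29, plus 1-day gap → day 30). It runs from day 30 to 30 + 6 = day 36.
All tasks are finished once the last one completes. Finish times: Job 1 at 7, Job 2 at 15, Job 3 at 21, Job 4 at 12, Job 5 at 29, Job 6 at 7, Job 7 at 33, Job 8 at 36. The latest is day 36.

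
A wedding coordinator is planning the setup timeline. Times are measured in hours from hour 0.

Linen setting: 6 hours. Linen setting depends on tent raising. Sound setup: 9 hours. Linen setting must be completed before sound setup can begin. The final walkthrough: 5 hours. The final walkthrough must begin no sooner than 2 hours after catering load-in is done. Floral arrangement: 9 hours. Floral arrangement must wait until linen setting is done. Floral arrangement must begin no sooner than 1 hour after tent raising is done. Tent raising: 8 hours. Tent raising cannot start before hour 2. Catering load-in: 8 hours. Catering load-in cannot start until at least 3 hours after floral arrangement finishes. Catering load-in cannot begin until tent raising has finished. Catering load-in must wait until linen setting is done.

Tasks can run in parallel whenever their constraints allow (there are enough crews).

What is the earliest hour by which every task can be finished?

Tent raising cannot begin until its own release at hour 2. It runs from hour 2 to 2 + 8 = hour 10.
After tent raising (finishes hour 10), linen setting can start at hour 10 and finishes at hour 16.
Sound setup waits on linen setting (finishes hour 16), so it starts at hour 16 and finishes at 16 + 9 = hour 25.
Floral arrangement cannot start until linen setting (finishes hour 16); tent raising (finishes hour 10, plus 1-hour gap → hour 11). The controlling bound is hour 16, so floral arrangement finishes at 16 + 9 = hour 25.
Catering load-in cannot start until floral arrangement (finishes hour 25, plus 3-hour gap → hour 28); tent raising (finishes hour 10); linen setting (finishes hour 16). The controlling bound is hour 28, so catering load-in finishes at 28 + 8 = hour 36.
The final walkthrough waits on catering load-in (finishes hour 36, plus 2-hour gap → hour 38), so it starts at hour 38 and finishes at 38 + 5 = hour 43.
All tasks are finished once the last one completes. Finish times: Tent raising at 10, Linen setting at 16, Floral arrangement at 25, Sound setup at 25, Catering load-in at 36, The final walkthrough at 43. The latest is hour 43.

43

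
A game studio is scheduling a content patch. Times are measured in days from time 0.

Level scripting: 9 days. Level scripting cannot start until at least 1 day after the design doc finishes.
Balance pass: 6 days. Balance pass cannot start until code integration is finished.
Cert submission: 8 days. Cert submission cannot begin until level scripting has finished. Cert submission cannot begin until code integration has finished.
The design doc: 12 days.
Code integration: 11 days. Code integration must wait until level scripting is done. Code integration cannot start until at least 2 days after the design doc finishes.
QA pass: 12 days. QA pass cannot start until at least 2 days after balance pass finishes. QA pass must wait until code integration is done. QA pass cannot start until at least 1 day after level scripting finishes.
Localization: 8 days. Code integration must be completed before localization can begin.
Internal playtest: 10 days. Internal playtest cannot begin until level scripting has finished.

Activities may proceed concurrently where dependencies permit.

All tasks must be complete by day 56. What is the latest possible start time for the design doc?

To finish by day 56, QA pass (duration 12) must start no later than day 44.
Balance pass has to be done before QA pass (must start by day 44, minus 2-day gap → day 42). That means finishing by day 42, i.e. starting by 42 − 6 = day 36.
To finish by day 56, localization (duration 8) must start no later than day 48.
Nothing follows cert submission; the deadline of day 56 is its only limit. It must start by 56 − 8 = day 48.
Code integration feeds balance pass (must start by day 36); localization (must start by day 48); QA pass (must start by day 44); cert submission (must start by day 48). Taking the minimum, code integration must finish by day 36 and start by 36 − 11 = day 25.
Internal playtest must finish by day 56; it takes 10 days, so it must start by 56 − 10 = day 46.
For level scripting: code integration (must start by day 25); internal playtest (must start by day 46); QA pass (must start by day 44, minus 1-day gap → day 43); cert submission (must start by day 48). The most restrictive is day 25; with a 9-day duration, level scripting must start by day 16.
For the design doc: level scripting (must start by day 16, minus 1-day gap → day 15); code integration (must start by day 25, minus 2-day gap → day 23). The most restrictive is day 15; with a 12-day duration, the design doc must start by day 3.

3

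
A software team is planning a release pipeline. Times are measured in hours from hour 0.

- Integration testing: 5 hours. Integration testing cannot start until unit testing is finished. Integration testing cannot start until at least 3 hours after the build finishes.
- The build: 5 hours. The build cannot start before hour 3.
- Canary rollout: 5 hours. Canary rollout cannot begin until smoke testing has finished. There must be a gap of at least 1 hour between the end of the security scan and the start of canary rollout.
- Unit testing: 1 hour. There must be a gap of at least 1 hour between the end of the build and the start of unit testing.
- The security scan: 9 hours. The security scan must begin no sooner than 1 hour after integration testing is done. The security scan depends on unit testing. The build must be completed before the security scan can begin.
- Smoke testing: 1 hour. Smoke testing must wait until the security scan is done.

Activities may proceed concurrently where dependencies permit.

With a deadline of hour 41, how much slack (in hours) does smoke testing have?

9

After its own release at hour 3, the build can start at hour 3 and finishes at hour 8.
Unit testing cannot begin until the build (finishes hour 8, plus 1-hour gap → hour 9). It runs from hour 9 to 9 + 1 = hour 10.
Integration testing needs all of unit testing (finishes hour 10); the build (finishes hour 8, plus 3-hour gap → hour 11). That puts its earliest start at hour 11; it finishes at 11 + 5 = hour 16.
The security scan has to wait for integration testing (finishes hour 16, plus 1-hour gap → hour 17); unit testing (finishes hour 10); the build (finishes hour 8). The latest of these is hour 17, so the security scan runs hour 17 to 17 + 9 = hour 26.
Smoke testing cannot begin until the security scan (finishes hour 26). It runs from hour 26 to 26 + 1 = hour 27.

Working backward from the deadline:
To finish by hour 41, canary rollout (duration 5) must start no later than hour 36.
Smoke testing has to be done before canary rollout (must start by hour 36). That means finishing by hour 36, i.e. starting by 36 − 1 = hour 35.
So smoke testing can start as early as hour 26 and as late as hour 35, giving 35 − 26 = 9 hours of slack.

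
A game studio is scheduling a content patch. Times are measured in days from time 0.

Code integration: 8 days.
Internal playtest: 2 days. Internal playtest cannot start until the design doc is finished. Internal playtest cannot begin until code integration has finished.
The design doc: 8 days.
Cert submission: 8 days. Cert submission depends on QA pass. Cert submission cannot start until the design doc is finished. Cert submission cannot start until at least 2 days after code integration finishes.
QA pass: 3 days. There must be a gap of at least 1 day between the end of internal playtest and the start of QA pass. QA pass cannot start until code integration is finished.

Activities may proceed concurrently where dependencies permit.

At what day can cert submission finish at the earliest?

Code integration has no prerequisites, so it starts at day 0 and finishes at day 8.
The design doc can start immediately at day 0; it finishes at day 8.
For internal playtest: the design doc (finishes day 8); code integration (finishes day 8). Taking the maximum gives a start of day 8, and it finishes at 8 + 2 = day 10.
QA pass needs all of internal playtest (finishes day 10, plus 1-day gap → day 11); code integration (finishes day 8). That puts its earliest start at day 11; it finishes at 11 + 3 = day 14.
For cert submission: QA pass (finishes day 14); the design doc (finishes day 8); code integration (finishes day 8, plus 2-day gap → day 10). Taking the maximum gives a start of day 14, and it finishes at 14 + 8 = day 22.

22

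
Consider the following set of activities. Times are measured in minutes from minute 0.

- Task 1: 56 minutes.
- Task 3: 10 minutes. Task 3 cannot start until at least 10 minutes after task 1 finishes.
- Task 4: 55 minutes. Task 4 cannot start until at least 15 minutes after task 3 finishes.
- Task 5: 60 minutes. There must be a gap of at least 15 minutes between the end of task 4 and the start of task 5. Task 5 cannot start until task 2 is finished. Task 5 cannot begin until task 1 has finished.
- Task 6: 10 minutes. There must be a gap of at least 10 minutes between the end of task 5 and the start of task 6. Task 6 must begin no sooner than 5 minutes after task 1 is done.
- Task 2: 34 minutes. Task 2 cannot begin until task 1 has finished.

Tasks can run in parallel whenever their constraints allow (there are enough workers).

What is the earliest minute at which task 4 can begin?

91

Task 1 has no prerequisites, so it starts at minute 0 and finishes at minute 56.
Task 3 cannot begin until task 1 (finishes minute 56, plus 10-minute gap → minute 66). It runs from minute 66 to 66 + 10 = minute 76.
Task 4 waits on task 3 (finishes minute 76, plus 15-minute gap → minute 91), so the earliest it can start is minute 91.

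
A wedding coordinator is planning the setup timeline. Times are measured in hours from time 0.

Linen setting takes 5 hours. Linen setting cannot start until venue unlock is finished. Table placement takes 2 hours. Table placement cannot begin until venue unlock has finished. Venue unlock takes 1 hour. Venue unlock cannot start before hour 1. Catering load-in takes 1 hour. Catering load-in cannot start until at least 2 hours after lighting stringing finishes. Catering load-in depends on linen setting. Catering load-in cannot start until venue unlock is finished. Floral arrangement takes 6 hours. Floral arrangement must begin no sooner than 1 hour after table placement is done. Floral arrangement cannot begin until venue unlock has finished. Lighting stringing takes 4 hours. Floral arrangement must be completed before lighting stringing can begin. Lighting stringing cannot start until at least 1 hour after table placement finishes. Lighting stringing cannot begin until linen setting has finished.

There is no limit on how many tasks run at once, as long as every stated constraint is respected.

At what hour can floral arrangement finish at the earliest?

Venue unlock cannot begin until its own release at hour 1. It runs from hour 1 to 1 + 1 = hour 2.
After venue unlock (finishes hour 2), table placement can start at hour 2 and finishes at hour 4.
Floral arrangement needs all of table placement (finishes hour 4, plus 1-hour gap → hour 5); venue unlock (finishes hour 2). That puts its earliest start at hour 5; it finishes at 5 + 6 = hour 11.

11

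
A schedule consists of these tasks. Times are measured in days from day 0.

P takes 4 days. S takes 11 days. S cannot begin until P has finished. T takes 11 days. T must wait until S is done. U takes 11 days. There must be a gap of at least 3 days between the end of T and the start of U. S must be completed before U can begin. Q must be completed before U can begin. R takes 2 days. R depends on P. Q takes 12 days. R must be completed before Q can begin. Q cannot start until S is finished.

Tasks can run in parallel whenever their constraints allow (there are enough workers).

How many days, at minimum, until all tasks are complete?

Nothing blocks P, so it runs from day 0 to day 4.
S cannot begin until P (finishes day 4). It runs from day 4 to 4 + 11 = day 15.
T cannot begin until S (finishes day 15). It runs from day 15 to 15 + 11 = day 26.
R cannot begin until P (finishes day 4). It runs from day 4 to 4 + 2 = day 6.
Q cannot start until R (finishes day 6); S (finishes day 15). The controlling bound is day 15, so Q finishes at 15 + 12 = day 27.
U needs all of T (finishes day 26, plus 3-day gap → day 29); S (finishes day 15); Q (finishes day 27). That puts its earliest start at day 29; it finishes at 29 + 11 = day 40.
All tasks are finished once the last one completes. Finish times: P at 4, Q at 27, R at 6, S at 15, T at 26, U at 40. The latest is day 40.

40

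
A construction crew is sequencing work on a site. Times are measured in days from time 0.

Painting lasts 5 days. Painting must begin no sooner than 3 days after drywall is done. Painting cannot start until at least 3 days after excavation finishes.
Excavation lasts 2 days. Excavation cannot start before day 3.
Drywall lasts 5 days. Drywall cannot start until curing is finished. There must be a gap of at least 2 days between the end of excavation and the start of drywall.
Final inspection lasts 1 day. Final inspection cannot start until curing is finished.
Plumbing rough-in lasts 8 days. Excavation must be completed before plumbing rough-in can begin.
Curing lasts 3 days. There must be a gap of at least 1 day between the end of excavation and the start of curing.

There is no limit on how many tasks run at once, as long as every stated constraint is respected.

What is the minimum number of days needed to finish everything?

After its own release at day 3, excavation can start at day 3 and finishes at day 5.
After excavation (finishes day 5), plumbing rough-in can start at day 5 and finishes at day 13.
After excavation (finishes day 5, plus 1-day gap → day 6), curing can start at day 6 and finishes at day 9.
Final inspection cannot begin until curing (finishes day 9). It runs from day 9 to 9 + 1 = day 10.
Drywall needs all of curing (finishes day 9); excavation (finishes day 5, plus 2-day gap → day 7). That puts its earliest start at day 9; it finishes at 9 + 5 = day 14.
Painting has to wait for drywall (finishes day 14, plus 3-day gap → day 17); excavation (finishes day 5, plus 3-day gap → day 8). The latest of these is day 17, so painting runs day 17 to 17 + 5 = day 22.
All tasks are finished once the last one completes. Finish times: Excavation at 5, Curing at 9, Plumbing rough-in at 13, Drywall at 14, Painting at 22, Final inspection at 10. The latest is day 22.

22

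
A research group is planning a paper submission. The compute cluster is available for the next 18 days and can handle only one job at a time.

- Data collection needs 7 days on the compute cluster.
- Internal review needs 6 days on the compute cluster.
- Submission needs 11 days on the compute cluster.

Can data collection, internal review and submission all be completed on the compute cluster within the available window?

Running back to back, the jobs need 7 + 6 + 11 = 24 days on the compute cluster.
Since 24 > 18, they cannot all fit.

No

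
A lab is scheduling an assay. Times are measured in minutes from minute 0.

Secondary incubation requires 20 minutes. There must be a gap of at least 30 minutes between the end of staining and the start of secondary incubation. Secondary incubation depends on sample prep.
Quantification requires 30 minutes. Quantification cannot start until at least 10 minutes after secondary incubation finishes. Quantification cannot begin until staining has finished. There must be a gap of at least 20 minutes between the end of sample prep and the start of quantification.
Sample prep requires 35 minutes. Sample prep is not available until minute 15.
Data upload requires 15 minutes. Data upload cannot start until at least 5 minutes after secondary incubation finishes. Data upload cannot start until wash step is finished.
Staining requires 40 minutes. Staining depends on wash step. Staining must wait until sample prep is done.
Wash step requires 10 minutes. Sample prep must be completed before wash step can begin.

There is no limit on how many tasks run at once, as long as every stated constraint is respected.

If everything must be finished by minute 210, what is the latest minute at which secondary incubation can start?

Quantification must finish by minute 210; it takes 30 minutes, so it must start by 210 − 30 = minute 180.
Data upload must finish by minute 210; it takes 15 minutes, so it must start by 210 − 15 = minute 195.
Secondary incubation must finish in time for quantification (must start by minute 180, minus 10-minute gap → minute 170); data upload (must start by minute 195, minus 5-minute gap → minute 190). The tightest is minute 170, so secondary incubation must start by 170 − 20 = minute 150.

150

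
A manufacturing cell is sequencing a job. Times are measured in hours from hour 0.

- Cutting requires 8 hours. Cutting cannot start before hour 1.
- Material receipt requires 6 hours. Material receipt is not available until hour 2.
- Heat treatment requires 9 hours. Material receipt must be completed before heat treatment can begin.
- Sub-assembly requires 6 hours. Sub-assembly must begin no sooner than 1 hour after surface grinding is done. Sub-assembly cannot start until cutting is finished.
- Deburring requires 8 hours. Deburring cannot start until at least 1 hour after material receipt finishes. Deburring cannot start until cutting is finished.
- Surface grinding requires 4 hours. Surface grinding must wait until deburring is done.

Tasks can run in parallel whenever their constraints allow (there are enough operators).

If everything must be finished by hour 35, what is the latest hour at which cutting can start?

To finish by hour 35, sub-assembly (duration 6) must start no later than hour 29.
Surface grinding must finish before sub-assembly (must start by hour 29, minus 1-hour gap → hour 28). With a 4-hour duration, surface grinding must start by 28 − 4 = hour 24.
Deburring feeds into surface grinding (must start by hour 24); so deburring must finish by hour 24 and therefore start by hour 16.
For cutting: deburring (must start by hour 16); sub-assembly (must start by hour 29). The most restrictive is hour 16; with an 8-hour duration, cutting must start by hour 8.

8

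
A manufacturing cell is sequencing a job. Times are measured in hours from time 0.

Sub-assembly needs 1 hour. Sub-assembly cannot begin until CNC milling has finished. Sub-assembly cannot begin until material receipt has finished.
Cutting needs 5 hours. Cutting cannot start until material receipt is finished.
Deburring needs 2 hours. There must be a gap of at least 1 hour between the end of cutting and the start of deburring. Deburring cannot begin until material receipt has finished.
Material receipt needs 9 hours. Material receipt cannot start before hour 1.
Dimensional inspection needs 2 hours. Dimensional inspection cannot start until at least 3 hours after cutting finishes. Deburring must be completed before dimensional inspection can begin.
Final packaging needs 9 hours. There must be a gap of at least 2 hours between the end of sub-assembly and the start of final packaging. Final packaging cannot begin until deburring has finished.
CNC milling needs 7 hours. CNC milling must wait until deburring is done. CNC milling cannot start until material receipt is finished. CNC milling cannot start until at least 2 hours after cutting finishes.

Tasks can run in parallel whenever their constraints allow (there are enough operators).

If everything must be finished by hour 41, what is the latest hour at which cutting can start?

Final packaging has no dependents, so it just needs to finish by hour 41. Starting by 41 − 9 = hour 32 achieves that.
Sub-assembly must finish before final packaging (must start by hour 32, minus 2-hour gap → hour 30). With a 1-hour duration, sub-assembly must start by 30 − 1 = hour 29.
CNC milling has to be done before sub-assembly (must start by hour 29). That means finishing by hour 29, i.e. starting by 29 − 7 = hour 22.
Nothing follows dimensional inspection; the deadline of hour 41 is its only limit. It must start by 41 − 2 = hour 39.
Deburring has several dependents: CNC milling (must start by hour 22); dimensional inspection (must start by hour 39); final packaging (must start by hour 32). The earliest of those limits is hour 22, so deburring must start by 22 − 2 = hour 20.
Cutting has several dependents: deburring (must start by hour 20, minus 1-hour gap → hour 19); CNC milling (must start by hour 22, minus 2-hour gap → hour 20); dimensional inspection (must start by hour 39, minus 3-hour gap → hour 36). The earliest of those limits is hour 19, so cutting must start by 19 − 5 = hour 14.

14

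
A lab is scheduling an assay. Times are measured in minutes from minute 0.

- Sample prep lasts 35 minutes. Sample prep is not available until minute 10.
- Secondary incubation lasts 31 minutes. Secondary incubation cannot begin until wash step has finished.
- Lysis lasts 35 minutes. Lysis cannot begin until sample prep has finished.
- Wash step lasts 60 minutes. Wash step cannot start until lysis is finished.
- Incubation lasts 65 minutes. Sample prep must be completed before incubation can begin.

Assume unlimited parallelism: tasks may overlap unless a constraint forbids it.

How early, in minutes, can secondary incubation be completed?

Sample prep cannot begin until its own release at minute 10. It runs from minute 10 to 10 + 35 = minute 45.
Lysis cannot begin until sample prep (finishes minute 45). It runs from minute 45 to 45 + 35 = minute 80.
After lysis (finishes minute 80), wash step can start at minute 80 and finishes at minute 140.
After wash step (finishes minute 140), secondary incubation can start at minute 140 and finishes at minute 171.

171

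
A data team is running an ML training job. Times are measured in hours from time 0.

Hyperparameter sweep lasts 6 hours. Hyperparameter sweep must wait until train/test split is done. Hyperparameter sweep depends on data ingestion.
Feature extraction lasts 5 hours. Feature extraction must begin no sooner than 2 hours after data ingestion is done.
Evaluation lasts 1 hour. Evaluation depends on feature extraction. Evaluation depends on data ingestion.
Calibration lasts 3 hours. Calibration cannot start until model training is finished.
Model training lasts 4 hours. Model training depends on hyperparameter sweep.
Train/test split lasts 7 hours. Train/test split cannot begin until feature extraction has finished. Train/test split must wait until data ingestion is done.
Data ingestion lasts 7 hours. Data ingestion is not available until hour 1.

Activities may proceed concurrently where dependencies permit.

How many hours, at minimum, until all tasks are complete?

Data ingestion waits on its own release at hour 1, so it starts at hour 1 and finishes at 1 + 7 = hour 8.
After data ingestion (finishes hour 8, plus 2-hour gap → hour 10), feature extraction can start at hour 10 and finishes at hour 15.
Evaluation has to wait for feature extraction (finishes hour 15); data ingestion (finishes hour 8). The latest of these is hour 15, so evaluation runs hour 15 to 15 + 1 = hour 16.
Train/test split needs all of feature extraction (finishes hour 15); data ingestion (finishes hour 8). That puts its earliest start at hour 15; it finishes at 15 + 7 = hour 22.
Hyperparameter sweep needs all of train/test split (finishes hour 22); data ingestion (finishes hour 8). That puts its earliest start at hour 22; it finishes at 22 + 6 = hour 28.
After hyperparameter sweep (finishes hour 28), model training can start at hour 28 and finishes at hour 32.
After model training (finishes hour 32), calibration can start at hour 32 and finishes at hour 35.
All tasks are finished once the last one completes. Finish times: Data ingestion at 8, Feature extraction at 15, Train/test split at 22, Hyperparameter sweep at 28, Model training at 32, Evaluation at 16, Calibration at 35. The latest is hour 35.

35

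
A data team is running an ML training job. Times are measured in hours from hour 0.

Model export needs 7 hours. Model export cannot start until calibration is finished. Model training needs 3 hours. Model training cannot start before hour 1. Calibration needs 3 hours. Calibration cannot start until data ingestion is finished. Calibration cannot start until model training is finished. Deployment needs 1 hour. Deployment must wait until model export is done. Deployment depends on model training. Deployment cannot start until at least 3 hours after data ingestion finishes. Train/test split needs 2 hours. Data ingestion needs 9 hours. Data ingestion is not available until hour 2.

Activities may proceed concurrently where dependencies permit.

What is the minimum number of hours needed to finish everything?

After its own release at hour 1, model training can start at hour 1 and finishes at hour 4.
Train/test split can start immediately at hour 0; it finishes at hour 2.
After its own release at hour 2, data ingestion can start at hour 2 and finishes at hour 11.
For calibration: data ingestion (finishes hour 11); model training (finishes hour 4). Taking the maximum gives a start of hour 11, and it finishes at 11 + 3 = hour 14.
Model export cannot begin until calibration (finishes hour 14). It runs from hour 14 to 14 + 7 = hour 21.
Deployment cannot start until model export (finishes hour 21); model training (finishes hour 4); data ingestion (finishes hour 11, plus 3-hour gap → hour 14). The controlling bound is hour 21, so deployment finishes at 21 + 1 = hour 22.
All tasks are finished once the last one completes. Finish times: Data ingestion at 11, Train/test split at 2, Model training at 4, Calibration at 14, Model export at 21, Deployment at 22. The latest is hour 22.

22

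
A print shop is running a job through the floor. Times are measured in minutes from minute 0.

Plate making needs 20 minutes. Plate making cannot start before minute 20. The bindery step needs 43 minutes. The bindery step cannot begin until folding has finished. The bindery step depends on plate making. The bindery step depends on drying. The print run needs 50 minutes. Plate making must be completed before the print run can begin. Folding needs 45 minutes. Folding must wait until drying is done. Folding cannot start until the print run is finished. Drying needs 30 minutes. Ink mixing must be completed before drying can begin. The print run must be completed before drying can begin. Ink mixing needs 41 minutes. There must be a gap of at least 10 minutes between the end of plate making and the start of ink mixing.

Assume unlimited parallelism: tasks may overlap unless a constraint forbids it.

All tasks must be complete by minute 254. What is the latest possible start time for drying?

136

To finish by minute 254, the bindery step (duration 43) must start no later than minute 211.
Folding feeds into the bindery step (must start by minute 211); so folding must finish by minute 211 and therefore start by minute 166.
Drying has several dependents: folding (must start by minute 166); the bindery step (must start by minute 211). The earliest of those limits is minute 166, so drying must start by 166 − 30 = minute 136.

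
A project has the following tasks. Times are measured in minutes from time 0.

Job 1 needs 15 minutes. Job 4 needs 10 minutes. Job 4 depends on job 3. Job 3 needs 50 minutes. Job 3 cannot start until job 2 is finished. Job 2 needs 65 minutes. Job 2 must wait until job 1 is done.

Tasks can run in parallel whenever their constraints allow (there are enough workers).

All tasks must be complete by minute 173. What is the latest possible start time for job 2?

To finish by minute 173, job 4 (duration 10) must start no later than minute 163.
Job 3 must finish before job 4 (must start by minute 163). With a 50-minute duration, job 3 must start by 163 − 50 = minute 113.
Job 2 feeds into job 3 (must start by minute 113); so job 2 must finish by minute 113 and therefore start by minute 48.

48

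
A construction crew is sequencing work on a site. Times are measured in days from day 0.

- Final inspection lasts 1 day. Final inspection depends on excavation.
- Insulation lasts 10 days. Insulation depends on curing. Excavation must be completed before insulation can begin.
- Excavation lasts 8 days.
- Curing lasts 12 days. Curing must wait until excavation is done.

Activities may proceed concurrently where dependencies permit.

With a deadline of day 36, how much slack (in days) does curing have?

Excavation can start immediately at day 0; it finishes at day 8.
Curing cannot begin until excavation (finishes day 8). It runs from day 8 to 8 + 12 = day 20.

Working backward from the deadline:
Insulation has no dependents, so it just needs to finish by day 36. Starting by 36 − 10 = day 26 achieves that.
Curing feeds into insulation (must start by day 26); so curing must finish by day 26 and therefore start by day 14.
So curing can start as early as day 8 and as late as day 14, giving 14 − 8 = 6 days of slack.

6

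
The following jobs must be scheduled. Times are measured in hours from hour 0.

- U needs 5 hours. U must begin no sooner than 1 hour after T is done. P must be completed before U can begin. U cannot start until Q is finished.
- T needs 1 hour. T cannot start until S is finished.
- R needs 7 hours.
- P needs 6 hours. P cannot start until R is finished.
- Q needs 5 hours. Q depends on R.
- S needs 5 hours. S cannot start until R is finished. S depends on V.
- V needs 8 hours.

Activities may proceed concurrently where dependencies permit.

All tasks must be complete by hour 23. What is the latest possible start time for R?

4

To finish by hour 23, U (duration 5) must start no later than hour 18.
P feeds into U (must start by hour 18); so P must finish by hour 18 and therefore start by hour 12.
Q must finish before U (must start by hour 18). With a 5-hour duration, Q must start by 18 − 5 = hour 13.
T feeds into U (must start by hour 18, minus 1-hour gap → hour 17); so T must finish by hour 17 and therefore start by hour 16.
S has to be done before T (must start by hour 16). That means finishing by hour 16, i.e. starting by 16 − 5 = hour 11.
For R: P (must start by hour 12); Q (must start by hour 13); S (must start by hour 11). The most restrictive is hour 11; with a 7-hour duration, R must start by hour 4.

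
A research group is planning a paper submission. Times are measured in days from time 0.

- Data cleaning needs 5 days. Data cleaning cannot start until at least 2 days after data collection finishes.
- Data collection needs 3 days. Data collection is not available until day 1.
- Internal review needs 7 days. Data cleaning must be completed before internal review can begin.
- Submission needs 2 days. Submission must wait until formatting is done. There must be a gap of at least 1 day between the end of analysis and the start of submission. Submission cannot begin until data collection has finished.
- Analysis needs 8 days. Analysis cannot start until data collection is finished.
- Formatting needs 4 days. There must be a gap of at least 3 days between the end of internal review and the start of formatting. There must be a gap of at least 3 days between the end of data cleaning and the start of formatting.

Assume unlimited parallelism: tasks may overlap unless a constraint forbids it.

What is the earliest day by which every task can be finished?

27

Data collection waits on its own release at day 1, so it starts at day 1 and finishes at 1 + 3 = day 4.
Analysis waits on data collection (finishes day 4), so it starts at day 4 and finishes at 4 + 8 = day 12.
After data collection (finishes day 4, plus 2-day gap → day 6), data cleaning can start at day 6 and finishes at day 11.
Internal review waits on data cleaning (finishes day 11), so it starts at day 11 and finishes at 11 + 7 = day 18.
Formatting cannot start until internal review (finishes day 18, plus 3-day gap → day 21); data cleaning (finishes day 11, plus 3-day gap → day 14). The controlling bound is day 21, so formatting finishes at 21 + 4 = day 25.
Submission cannot start until formatting (finishes day 25); analysis (finishes day 12, plus 1-day gap → day 13); data collection (finishes day 4). The controlling bound is day 25, so submission finishes at 25 + 2 = day 27.
All tasks are finished once the last one completes. Finish times: Data collection at 4, Data cleaning at 11, Analysis at 12, Internal review at 18, Formatting at 25, Submission at 27. The latest is day 27.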